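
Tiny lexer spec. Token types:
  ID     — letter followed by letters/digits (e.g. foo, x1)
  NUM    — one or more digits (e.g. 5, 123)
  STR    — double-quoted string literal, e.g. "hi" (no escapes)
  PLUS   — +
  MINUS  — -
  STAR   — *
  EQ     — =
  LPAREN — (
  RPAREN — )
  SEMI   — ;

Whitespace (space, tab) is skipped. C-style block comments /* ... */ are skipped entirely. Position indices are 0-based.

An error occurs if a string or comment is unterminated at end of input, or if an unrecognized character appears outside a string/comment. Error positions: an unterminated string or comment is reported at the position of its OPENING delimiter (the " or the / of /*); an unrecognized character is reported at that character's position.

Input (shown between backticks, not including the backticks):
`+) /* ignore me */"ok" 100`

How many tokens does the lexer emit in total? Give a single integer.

Answer: 4

Derivation:
pos=0: emit PLUS '+'
pos=1: emit RPAREN ')'
pos=3: enter COMMENT mode (saw '/*')
exit COMMENT mode (now at pos=18)
pos=18: enter STRING mode
pos=18: emit STR "ok" (now at pos=22)
pos=23: emit NUM '100' (now at pos=26)
DONE. 4 tokens: [PLUS, RPAREN, STR, NUM]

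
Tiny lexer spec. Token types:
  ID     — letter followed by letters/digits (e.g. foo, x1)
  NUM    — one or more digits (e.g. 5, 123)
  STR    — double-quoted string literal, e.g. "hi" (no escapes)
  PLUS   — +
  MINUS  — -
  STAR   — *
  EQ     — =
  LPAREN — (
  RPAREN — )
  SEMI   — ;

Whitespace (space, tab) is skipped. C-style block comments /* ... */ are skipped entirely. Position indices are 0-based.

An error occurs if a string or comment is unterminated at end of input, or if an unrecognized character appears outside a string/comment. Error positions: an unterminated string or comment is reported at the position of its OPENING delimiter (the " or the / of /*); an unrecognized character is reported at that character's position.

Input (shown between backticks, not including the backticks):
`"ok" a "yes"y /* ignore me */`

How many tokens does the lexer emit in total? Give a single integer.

Answer: 4

Derivation:
pos=0: enter STRING mode
pos=0: emit STR "ok" (now at pos=4)
pos=5: emit ID 'a' (now at pos=6)
pos=7: enter STRING mode
pos=7: emit STR "yes" (now at pos=12)
pos=12: emit ID 'y' (now at pos=13)
pos=14: enter COMMENT mode (saw '/*')
exit COMMENT mode (now at pos=29)
DONE. 4 tokens: [STR, ID, STR, ID]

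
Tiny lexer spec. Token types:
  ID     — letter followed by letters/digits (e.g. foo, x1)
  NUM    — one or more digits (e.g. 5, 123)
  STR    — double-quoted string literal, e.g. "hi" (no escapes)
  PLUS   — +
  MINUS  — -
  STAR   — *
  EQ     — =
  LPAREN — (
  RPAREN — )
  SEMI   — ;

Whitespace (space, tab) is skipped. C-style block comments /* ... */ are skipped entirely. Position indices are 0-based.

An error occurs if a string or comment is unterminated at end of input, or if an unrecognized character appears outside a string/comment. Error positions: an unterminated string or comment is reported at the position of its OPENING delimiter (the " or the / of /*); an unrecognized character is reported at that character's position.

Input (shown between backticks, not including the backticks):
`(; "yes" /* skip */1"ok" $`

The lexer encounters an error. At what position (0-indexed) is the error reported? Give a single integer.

pos=0: emit LPAREN '('
pos=1: emit SEMI ';'
pos=3: enter STRING mode
pos=3: emit STR "yes" (now at pos=8)
pos=9: enter COMMENT mode (saw '/*')
exit COMMENT mode (now at pos=19)
pos=19: emit NUM '1' (now at pos=20)
pos=20: enter STRING mode
pos=20: emit STR "ok" (now at pos=24)
pos=25: ERROR — unrecognized char '$'

Answer: 25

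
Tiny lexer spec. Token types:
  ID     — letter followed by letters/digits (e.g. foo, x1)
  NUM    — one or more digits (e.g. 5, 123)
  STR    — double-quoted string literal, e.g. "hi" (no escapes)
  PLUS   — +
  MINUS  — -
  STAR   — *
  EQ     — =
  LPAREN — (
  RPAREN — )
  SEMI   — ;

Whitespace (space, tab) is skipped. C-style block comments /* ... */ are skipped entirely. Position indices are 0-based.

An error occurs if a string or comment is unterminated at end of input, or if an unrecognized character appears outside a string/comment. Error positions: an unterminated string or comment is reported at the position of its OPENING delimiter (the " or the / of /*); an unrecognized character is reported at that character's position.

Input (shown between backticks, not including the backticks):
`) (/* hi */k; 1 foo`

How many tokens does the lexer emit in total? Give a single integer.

Answer: 6

Derivation:
pos=0: emit RPAREN ')'
pos=2: emit LPAREN '('
pos=3: enter COMMENT mode (saw '/*')
exit COMMENT mode (now at pos=11)
pos=11: emit ID 'k' (now at pos=12)
pos=12: emit SEMI ';'
pos=14: emit NUM '1' (now at pos=15)
pos=16: emit ID 'foo' (now at pos=19)
DONE. 6 tokens: [RPAREN, LPAREN, ID, SEMI, NUM, ID]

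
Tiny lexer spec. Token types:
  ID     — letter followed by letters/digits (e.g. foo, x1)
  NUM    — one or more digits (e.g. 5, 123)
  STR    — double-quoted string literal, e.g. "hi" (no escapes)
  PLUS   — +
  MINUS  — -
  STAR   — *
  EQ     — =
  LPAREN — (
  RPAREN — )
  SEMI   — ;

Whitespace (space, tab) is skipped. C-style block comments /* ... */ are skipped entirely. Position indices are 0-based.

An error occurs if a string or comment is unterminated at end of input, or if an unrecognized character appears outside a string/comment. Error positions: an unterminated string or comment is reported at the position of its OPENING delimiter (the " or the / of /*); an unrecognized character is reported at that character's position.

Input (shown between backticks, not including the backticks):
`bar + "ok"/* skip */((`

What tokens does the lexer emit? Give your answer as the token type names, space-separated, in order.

pos=0: emit ID 'bar' (now at pos=3)
pos=4: emit PLUS '+'
pos=6: enter STRING mode
pos=6: emit STR "ok" (now at pos=10)
pos=10: enter COMMENT mode (saw '/*')
exit COMMENT mode (now at pos=20)
pos=20: emit LPAREN '('
pos=21: emit LPAREN '('
DONE. 5 tokens: [ID, PLUS, STR, LPAREN, LPAREN]

Answer: ID PLUS STR LPAREN LPAREN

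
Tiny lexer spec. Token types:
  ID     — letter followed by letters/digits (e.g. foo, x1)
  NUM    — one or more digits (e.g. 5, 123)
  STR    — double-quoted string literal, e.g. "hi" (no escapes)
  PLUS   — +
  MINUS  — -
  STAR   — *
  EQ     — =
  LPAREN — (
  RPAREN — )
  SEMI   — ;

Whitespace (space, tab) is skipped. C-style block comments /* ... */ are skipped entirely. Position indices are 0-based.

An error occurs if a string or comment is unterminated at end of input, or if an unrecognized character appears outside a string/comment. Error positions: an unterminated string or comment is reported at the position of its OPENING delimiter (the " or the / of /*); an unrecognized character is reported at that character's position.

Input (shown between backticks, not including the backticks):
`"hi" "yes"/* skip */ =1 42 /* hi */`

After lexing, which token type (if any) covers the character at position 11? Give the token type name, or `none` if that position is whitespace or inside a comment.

pos=0: enter STRING mode
pos=0: emit STR "hi" (now at pos=4)
pos=5: enter STRING mode
pos=5: emit STR "yes" (now at pos=10)
pos=10: enter COMMENT mode (saw '/*')
exit COMMENT mode (now at pos=20)
pos=21: emit EQ '='
pos=22: emit NUM '1' (now at pos=23)
pos=24: emit NUM '42' (now at pos=26)
pos=27: enter COMMENT mode (saw '/*')
exit COMMENT mode (now at pos=35)
DONE. 5 tokens: [STR, STR, EQ, NUM, NUM]
Position 11: char is '*' -> none

Answer: none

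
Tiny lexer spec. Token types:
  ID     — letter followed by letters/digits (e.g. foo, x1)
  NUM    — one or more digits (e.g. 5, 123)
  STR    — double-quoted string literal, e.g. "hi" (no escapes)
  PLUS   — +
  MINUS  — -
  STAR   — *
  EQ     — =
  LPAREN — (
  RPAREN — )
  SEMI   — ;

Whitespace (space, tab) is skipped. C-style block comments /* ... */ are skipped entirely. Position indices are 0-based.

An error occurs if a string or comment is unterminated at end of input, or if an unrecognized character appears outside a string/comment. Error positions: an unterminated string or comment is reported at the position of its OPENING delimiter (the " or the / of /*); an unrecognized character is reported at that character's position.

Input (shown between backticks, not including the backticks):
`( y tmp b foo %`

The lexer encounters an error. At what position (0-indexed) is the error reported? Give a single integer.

Answer: 14

Derivation:
pos=0: emit LPAREN '('
pos=2: emit ID 'y' (now at pos=3)
pos=4: emit ID 'tmp' (now at pos=7)
pos=8: emit ID 'b' (now at pos=9)
pos=10: emit ID 'foo' (now at pos=13)
pos=14: ERROR — unrecognized char '%'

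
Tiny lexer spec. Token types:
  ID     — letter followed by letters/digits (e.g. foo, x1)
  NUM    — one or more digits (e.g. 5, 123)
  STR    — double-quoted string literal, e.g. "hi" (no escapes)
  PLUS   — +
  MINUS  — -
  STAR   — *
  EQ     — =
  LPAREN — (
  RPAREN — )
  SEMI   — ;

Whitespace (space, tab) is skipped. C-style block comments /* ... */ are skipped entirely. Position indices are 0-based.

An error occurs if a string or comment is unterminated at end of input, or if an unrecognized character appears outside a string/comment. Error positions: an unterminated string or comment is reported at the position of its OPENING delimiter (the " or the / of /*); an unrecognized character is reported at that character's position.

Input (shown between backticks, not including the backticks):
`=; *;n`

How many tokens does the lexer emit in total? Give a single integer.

Answer: 5

Derivation:
pos=0: emit EQ '='
pos=1: emit SEMI ';'
pos=3: emit STAR '*'
pos=4: emit SEMI ';'
pos=5: emit ID 'n' (now at pos=6)
DONE. 5 tokens: [EQ, SEMI, STAR, SEMI, ID]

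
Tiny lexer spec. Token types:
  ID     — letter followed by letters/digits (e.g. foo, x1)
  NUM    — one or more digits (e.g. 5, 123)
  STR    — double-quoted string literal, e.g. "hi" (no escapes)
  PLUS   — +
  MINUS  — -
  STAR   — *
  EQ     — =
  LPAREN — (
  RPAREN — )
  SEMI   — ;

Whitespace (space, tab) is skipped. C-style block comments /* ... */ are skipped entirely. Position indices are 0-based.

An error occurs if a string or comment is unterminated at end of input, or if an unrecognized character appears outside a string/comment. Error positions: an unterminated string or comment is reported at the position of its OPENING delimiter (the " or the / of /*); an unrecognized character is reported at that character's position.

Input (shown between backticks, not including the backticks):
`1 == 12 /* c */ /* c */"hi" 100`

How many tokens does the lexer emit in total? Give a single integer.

pos=0: emit NUM '1' (now at pos=1)
pos=2: emit EQ '='
pos=3: emit EQ '='
pos=5: emit NUM '12' (now at pos=7)
pos=8: enter COMMENT mode (saw '/*')
exit COMMENT mode (now at pos=15)
pos=16: enter COMMENT mode (saw '/*')
exit COMMENT mode (now at pos=23)
pos=23: enter STRING mode
pos=23: emit STR "hi" (now at pos=27)
pos=28: emit NUM '100' (now at pos=31)
DONE. 6 tokens: [NUM, EQ, EQ, NUM, STR, NUM]

Answer: 6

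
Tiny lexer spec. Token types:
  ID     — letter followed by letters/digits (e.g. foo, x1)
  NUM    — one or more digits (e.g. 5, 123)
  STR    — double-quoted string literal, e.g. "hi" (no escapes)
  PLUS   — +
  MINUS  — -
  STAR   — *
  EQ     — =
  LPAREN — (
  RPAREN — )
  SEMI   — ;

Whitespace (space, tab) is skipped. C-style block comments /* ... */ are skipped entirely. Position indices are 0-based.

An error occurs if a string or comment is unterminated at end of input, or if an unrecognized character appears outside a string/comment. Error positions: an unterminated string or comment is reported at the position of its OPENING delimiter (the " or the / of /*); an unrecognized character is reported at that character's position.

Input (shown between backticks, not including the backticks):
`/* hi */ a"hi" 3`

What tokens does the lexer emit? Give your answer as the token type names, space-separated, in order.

pos=0: enter COMMENT mode (saw '/*')
exit COMMENT mode (now at pos=8)
pos=9: emit ID 'a' (now at pos=10)
pos=10: enter STRING mode
pos=10: emit STR "hi" (now at pos=14)
pos=15: emit NUM '3' (now at pos=16)
DONE. 3 tokens: [ID, STR, NUM]

Answer: ID STR NUM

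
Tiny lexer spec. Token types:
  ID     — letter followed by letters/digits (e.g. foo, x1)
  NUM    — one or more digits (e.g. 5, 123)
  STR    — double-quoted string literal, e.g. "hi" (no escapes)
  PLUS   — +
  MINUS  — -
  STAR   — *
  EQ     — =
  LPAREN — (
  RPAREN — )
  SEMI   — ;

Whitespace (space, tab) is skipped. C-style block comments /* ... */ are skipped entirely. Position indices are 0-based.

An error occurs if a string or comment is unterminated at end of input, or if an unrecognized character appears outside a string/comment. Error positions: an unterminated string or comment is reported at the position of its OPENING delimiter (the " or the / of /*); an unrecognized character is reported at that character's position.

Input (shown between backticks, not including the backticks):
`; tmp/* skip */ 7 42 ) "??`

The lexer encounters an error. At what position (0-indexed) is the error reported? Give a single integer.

Answer: 23

Derivation:
pos=0: emit SEMI ';'
pos=2: emit ID 'tmp' (now at pos=5)
pos=5: enter COMMENT mode (saw '/*')
exit COMMENT mode (now at pos=15)
pos=16: emit NUM '7' (now at pos=17)
pos=18: emit NUM '42' (now at pos=20)
pos=21: emit RPAREN ')'
pos=23: enter STRING mode
pos=23: ERROR — unterminated string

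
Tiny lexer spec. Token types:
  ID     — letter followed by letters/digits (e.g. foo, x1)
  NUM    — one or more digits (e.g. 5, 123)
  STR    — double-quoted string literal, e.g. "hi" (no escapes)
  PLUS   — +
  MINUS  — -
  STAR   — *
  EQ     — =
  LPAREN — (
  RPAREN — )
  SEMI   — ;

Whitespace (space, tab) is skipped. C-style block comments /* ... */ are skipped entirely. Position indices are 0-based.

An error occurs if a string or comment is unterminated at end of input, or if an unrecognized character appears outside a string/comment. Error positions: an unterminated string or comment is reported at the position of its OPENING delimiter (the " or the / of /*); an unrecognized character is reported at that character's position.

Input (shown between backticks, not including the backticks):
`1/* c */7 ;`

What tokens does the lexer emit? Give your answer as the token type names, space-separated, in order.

pos=0: emit NUM '1' (now at pos=1)
pos=1: enter COMMENT mode (saw '/*')
exit COMMENT mode (now at pos=8)
pos=8: emit NUM '7' (now at pos=9)
pos=10: emit SEMI ';'
DONE. 3 tokens: [NUM, NUM, SEMI]

Answer: NUM NUM SEMI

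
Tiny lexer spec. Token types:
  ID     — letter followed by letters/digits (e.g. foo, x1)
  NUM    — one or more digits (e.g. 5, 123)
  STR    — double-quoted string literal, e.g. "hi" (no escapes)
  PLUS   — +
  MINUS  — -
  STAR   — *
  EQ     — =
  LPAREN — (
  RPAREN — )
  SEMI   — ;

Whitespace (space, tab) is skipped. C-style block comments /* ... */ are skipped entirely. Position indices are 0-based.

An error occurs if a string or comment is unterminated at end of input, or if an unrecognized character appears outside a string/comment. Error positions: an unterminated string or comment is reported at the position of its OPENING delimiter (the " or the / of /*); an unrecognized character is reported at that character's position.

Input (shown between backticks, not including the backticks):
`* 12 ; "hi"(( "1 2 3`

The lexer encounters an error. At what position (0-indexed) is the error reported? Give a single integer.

pos=0: emit STAR '*'
pos=2: emit NUM '12' (now at pos=4)
pos=5: emit SEMI ';'
pos=7: enter STRING mode
pos=7: emit STR "hi" (now at pos=11)
pos=11: emit LPAREN '('
pos=12: emit LPAREN '('
pos=14: enter STRING mode
pos=14: ERROR — unterminated string

Answer: 14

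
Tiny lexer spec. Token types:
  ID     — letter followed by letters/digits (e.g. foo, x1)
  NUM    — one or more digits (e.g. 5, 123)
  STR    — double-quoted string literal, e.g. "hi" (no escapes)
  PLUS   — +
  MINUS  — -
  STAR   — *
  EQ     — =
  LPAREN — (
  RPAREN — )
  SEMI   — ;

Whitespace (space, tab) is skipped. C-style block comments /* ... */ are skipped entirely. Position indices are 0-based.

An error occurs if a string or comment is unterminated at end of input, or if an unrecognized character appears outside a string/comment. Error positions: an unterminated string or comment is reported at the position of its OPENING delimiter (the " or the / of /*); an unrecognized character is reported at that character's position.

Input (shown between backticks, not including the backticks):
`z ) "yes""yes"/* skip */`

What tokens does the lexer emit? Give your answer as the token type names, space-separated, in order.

pos=0: emit ID 'z' (now at pos=1)
pos=2: emit RPAREN ')'
pos=4: enter STRING mode
pos=4: emit STR "yes" (now at pos=9)
pos=9: enter STRING mode
pos=9: emit STR "yes" (now at pos=14)
pos=14: enter COMMENT mode (saw '/*')
exit COMMENT mode (now at pos=24)
DONE. 4 tokens: [ID, RPAREN, STR, STR]

Answer: ID RPAREN STR STR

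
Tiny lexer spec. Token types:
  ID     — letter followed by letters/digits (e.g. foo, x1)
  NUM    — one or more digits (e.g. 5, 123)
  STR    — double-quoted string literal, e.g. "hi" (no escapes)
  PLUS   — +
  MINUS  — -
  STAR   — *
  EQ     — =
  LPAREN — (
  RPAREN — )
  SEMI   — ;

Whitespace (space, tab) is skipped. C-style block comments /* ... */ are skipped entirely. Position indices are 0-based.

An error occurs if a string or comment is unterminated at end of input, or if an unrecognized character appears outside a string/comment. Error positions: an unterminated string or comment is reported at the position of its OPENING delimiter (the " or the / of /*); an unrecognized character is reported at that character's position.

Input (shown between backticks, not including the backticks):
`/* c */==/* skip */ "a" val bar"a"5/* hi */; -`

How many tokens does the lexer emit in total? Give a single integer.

Answer: 9

Derivation:
pos=0: enter COMMENT mode (saw '/*')
exit COMMENT mode (now at pos=7)
pos=7: emit EQ '='
pos=8: emit EQ '='
pos=9: enter COMMENT mode (saw '/*')
exit COMMENT mode (now at pos=19)
pos=20: enter STRING mode
pos=20: emit STR "a" (now at pos=23)
pos=24: emit ID 'val' (now at pos=27)
pos=28: emit ID 'bar' (now at pos=31)
pos=31: enter STRING mode
pos=31: emit STR "a" (now at pos=34)
pos=34: emit NUM '5' (now at pos=35)
pos=35: enter COMMENT mode (saw '/*')
exit COMMENT mode (now at pos=43)
pos=43: emit SEMI ';'
pos=45: emit MINUS '-'
DONE. 9 tokens: [EQ, EQ, STR, ID, ID, STR, NUM, SEMI, MINUS]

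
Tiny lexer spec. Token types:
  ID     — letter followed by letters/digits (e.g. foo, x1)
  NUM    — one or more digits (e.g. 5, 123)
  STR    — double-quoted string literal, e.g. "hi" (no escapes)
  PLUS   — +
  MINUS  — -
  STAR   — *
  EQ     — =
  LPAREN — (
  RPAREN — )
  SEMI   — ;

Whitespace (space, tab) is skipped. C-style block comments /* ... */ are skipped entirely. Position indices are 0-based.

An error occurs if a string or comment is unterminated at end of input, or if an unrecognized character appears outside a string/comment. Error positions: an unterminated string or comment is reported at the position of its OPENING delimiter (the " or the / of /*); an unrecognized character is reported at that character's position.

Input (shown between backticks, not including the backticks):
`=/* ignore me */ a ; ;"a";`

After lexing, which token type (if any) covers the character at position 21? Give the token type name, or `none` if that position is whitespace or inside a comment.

pos=0: emit EQ '='
pos=1: enter COMMENT mode (saw '/*')
exit COMMENT mode (now at pos=16)
pos=17: emit ID 'a' (now at pos=18)
pos=19: emit SEMI ';'
pos=21: emit SEMI ';'
pos=22: enter STRING mode
pos=22: emit STR "a" (now at pos=25)
pos=25: emit SEMI ';'
DONE. 6 tokens: [EQ, ID, SEMI, SEMI, STR, SEMI]
Position 21: char is ';' -> SEMI

Answer: SEMI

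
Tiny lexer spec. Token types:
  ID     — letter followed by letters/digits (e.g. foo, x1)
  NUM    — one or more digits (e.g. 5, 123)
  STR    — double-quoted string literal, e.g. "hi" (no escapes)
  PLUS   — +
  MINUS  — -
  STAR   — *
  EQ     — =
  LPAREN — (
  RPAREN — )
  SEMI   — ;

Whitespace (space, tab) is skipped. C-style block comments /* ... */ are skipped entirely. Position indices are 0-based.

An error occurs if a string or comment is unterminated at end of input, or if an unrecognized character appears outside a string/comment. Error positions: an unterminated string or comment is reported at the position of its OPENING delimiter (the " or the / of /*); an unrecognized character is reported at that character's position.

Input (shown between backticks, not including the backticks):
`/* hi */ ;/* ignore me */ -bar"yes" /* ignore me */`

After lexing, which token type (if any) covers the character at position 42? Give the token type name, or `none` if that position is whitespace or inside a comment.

Answer: none

Derivation:
pos=0: enter COMMENT mode (saw '/*')
exit COMMENT mode (now at pos=8)
pos=9: emit SEMI ';'
pos=10: enter COMMENT mode (saw '/*')
exit COMMENT mode (now at pos=25)
pos=26: emit MINUS '-'
pos=27: emit ID 'bar' (now at pos=30)
pos=30: enter STRING mode
pos=30: emit STR "yes" (now at pos=35)
pos=36: enter COMMENT mode (saw '/*')
exit COMMENT mode (now at pos=51)
DONE. 4 tokens: [SEMI, MINUS, ID, STR]
Position 42: char is 'o' -> none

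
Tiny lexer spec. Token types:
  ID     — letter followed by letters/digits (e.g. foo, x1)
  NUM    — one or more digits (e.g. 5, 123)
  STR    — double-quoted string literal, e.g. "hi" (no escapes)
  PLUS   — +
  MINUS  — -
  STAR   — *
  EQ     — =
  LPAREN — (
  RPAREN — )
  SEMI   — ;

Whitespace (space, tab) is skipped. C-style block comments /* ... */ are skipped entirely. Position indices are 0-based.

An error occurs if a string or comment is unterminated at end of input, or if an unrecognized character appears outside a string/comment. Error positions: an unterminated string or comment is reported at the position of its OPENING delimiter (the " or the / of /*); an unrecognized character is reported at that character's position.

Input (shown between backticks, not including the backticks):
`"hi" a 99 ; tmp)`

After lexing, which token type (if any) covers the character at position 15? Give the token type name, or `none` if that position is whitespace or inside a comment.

Answer: RPAREN

Derivation:
pos=0: enter STRING mode
pos=0: emit STR "hi" (now at pos=4)
pos=5: emit ID 'a' (now at pos=6)
pos=7: emit NUM '99' (now at pos=9)
pos=10: emit SEMI ';'
pos=12: emit ID 'tmp' (now at pos=15)
pos=15: emit RPAREN ')'
DONE. 6 tokens: [STR, ID, NUM, SEMI, ID, RPAREN]
Position 15: char is ')' -> RPAREN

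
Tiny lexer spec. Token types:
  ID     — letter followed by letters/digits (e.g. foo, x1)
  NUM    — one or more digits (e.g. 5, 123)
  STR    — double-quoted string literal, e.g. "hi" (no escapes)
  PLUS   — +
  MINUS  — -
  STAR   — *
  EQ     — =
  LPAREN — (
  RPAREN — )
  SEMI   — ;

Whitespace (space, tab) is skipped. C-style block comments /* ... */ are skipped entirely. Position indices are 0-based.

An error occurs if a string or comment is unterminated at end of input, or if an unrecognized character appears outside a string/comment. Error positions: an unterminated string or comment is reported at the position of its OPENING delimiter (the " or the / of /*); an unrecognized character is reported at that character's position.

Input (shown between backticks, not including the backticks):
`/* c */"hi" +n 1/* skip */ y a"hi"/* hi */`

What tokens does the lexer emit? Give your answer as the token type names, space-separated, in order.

pos=0: enter COMMENT mode (saw '/*')
exit COMMENT mode (now at pos=7)
pos=7: enter STRING mode
pos=7: emit STR "hi" (now at pos=11)
pos=12: emit PLUS '+'
pos=13: emit ID 'n' (now at pos=14)
pos=15: emit NUM '1' (now at pos=16)
pos=16: enter COMMENT mode (saw '/*')
exit COMMENT mode (now at pos=26)
pos=27: emit ID 'y' (now at pos=28)
pos=29: emit ID 'a' (now at pos=30)
pos=30: enter STRING mode
pos=30: emit STR "hi" (now at pos=34)
pos=34: enter COMMENT mode (saw '/*')
exit COMMENT mode (now at pos=42)
DONE. 7 tokens: [STR, PLUS, ID, NUM, ID, ID, STR]

Answer: STR PLUS ID NUM ID ID STR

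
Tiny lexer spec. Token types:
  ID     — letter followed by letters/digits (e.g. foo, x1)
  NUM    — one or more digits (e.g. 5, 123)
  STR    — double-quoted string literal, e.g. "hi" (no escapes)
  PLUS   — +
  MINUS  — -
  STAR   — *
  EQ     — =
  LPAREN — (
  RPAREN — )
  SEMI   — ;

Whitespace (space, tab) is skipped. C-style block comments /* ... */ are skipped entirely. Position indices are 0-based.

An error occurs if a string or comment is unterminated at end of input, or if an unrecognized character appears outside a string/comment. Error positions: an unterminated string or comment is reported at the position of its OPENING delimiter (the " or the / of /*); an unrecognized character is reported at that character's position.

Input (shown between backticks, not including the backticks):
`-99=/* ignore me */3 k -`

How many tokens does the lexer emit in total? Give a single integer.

Answer: 6

Derivation:
pos=0: emit MINUS '-'
pos=1: emit NUM '99' (now at pos=3)
pos=3: emit EQ '='
pos=4: enter COMMENT mode (saw '/*')
exit COMMENT mode (now at pos=19)
pos=19: emit NUM '3' (now at pos=20)
pos=21: emit ID 'k' (now at pos=22)
pos=23: emit MINUS '-'
DONE. 6 tokens: [MINUS, NUM, EQ, NUM, ID, MINUS]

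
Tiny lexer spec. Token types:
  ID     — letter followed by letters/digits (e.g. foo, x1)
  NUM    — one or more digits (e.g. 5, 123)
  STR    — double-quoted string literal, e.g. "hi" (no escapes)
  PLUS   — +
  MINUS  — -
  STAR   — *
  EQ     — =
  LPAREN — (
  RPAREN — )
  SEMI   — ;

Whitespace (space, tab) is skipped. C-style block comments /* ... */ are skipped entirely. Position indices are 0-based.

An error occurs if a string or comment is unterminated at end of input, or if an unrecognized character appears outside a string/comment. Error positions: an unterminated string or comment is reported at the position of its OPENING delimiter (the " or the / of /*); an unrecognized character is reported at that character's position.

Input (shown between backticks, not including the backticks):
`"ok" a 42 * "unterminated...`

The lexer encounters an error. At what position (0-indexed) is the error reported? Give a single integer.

pos=0: enter STRING mode
pos=0: emit STR "ok" (now at pos=4)
pos=5: emit ID 'a' (now at pos=6)
pos=7: emit NUM '42' (now at pos=9)
pos=10: emit STAR '*'
pos=12: enter STRING mode
pos=12: ERROR — unterminated string

Answer: 12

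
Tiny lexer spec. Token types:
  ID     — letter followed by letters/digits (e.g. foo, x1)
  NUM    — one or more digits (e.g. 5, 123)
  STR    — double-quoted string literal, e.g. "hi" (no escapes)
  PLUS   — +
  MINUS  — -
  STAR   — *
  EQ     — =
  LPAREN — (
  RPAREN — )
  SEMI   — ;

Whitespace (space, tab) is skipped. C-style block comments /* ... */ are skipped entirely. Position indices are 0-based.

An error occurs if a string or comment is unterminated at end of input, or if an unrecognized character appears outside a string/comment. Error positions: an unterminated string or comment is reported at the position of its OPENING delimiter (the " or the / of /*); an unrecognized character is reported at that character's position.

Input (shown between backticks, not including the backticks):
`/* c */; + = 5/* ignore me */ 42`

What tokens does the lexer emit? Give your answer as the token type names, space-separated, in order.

pos=0: enter COMMENT mode (saw '/*')
exit COMMENT mode (now at pos=7)
pos=7: emit SEMI ';'
pos=9: emit PLUS '+'
pos=11: emit EQ '='
pos=13: emit NUM '5' (now at pos=14)
pos=14: enter COMMENT mode (saw '/*')
exit COMMENT mode (now at pos=29)
pos=30: emit NUM '42' (now at pos=32)
DONE. 5 tokens: [SEMI, PLUS, EQ, NUM, NUM]

Answer: SEMI PLUS EQ NUM NUM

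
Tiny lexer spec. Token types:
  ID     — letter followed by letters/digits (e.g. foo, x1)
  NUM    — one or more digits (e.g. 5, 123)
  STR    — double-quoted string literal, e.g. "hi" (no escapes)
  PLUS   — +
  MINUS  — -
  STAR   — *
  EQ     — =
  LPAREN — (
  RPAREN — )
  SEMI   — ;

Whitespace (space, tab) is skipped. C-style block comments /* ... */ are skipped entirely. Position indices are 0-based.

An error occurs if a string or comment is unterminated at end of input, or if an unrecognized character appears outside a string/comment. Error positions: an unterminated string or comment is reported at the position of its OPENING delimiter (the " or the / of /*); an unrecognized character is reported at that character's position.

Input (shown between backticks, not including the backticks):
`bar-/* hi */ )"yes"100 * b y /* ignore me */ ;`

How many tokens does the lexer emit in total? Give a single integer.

Answer: 9

Derivation:
pos=0: emit ID 'bar' (now at pos=3)
pos=3: emit MINUS '-'
pos=4: enter COMMENT mode (saw '/*')
exit COMMENT mode (now at pos=12)
pos=13: emit RPAREN ')'
pos=14: enter STRING mode
pos=14: emit STR "yes" (now at pos=19)
pos=19: emit NUM '100' (now at pos=22)
pos=23: emit STAR '*'
pos=25: emit ID 'b' (now at pos=26)
pos=27: emit ID 'y' (now at pos=28)
pos=29: enter COMMENT mode (saw '/*')
exit COMMENT mode (now at pos=44)
pos=45: emit SEMI ';'
DONE. 9 tokens: [ID, MINUS, RPAREN, STR, NUM, STAR, ID, ID, SEMI]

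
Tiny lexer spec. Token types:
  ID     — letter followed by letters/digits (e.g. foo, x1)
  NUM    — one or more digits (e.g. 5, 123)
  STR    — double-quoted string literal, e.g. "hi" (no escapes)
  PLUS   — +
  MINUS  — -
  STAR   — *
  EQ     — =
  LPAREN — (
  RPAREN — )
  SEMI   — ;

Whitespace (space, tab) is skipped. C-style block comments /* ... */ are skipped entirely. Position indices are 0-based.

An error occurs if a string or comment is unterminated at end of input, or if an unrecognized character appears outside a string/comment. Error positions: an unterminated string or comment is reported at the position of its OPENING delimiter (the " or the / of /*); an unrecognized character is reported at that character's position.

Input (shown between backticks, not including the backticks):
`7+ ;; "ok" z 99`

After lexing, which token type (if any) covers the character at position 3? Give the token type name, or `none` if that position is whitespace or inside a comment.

pos=0: emit NUM '7' (now at pos=1)
pos=1: emit PLUS '+'
pos=3: emit SEMI ';'
pos=4: emit SEMI ';'
pos=6: enter STRING mode
pos=6: emit STR "ok" (now at pos=10)
pos=11: emit ID 'z' (now at pos=12)
pos=13: emit NUM '99' (now at pos=15)
DONE. 7 tokens: [NUM, PLUS, SEMI, SEMI, STR, ID, NUM]
Position 3: char is ';' -> SEMI

Answer: SEMI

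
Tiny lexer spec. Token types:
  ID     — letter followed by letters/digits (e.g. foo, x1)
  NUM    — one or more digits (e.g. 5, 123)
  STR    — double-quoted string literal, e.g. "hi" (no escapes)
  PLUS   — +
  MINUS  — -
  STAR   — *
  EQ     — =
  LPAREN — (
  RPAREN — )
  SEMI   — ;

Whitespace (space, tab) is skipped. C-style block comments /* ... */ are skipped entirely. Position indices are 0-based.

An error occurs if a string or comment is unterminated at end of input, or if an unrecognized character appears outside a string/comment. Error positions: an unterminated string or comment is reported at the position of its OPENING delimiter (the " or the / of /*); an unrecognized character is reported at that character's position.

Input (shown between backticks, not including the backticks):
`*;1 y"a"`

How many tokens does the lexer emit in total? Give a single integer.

pos=0: emit STAR '*'
pos=1: emit SEMI ';'
pos=2: emit NUM '1' (now at pos=3)
pos=4: emit ID 'y' (now at pos=5)
pos=5: enter STRING mode
pos=5: emit STR "a" (now at pos=8)
DONE. 5 tokens: [STAR, SEMI, NUM, ID, STR]

Answer: 5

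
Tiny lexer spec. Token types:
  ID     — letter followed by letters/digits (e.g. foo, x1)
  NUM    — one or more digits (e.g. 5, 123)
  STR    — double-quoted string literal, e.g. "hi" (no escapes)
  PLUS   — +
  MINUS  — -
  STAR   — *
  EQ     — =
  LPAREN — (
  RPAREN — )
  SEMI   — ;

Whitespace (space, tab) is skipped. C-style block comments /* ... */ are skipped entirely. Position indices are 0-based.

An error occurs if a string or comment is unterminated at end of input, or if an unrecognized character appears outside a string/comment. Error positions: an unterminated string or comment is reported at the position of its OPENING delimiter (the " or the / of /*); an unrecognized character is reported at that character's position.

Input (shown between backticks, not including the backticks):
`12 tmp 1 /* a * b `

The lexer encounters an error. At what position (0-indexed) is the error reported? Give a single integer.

pos=0: emit NUM '12' (now at pos=2)
pos=3: emit ID 'tmp' (now at pos=6)
pos=7: emit NUM '1' (now at pos=8)
pos=9: enter COMMENT mode (saw '/*')
pos=9: ERROR — unterminated comment (reached EOF)

Answer: 9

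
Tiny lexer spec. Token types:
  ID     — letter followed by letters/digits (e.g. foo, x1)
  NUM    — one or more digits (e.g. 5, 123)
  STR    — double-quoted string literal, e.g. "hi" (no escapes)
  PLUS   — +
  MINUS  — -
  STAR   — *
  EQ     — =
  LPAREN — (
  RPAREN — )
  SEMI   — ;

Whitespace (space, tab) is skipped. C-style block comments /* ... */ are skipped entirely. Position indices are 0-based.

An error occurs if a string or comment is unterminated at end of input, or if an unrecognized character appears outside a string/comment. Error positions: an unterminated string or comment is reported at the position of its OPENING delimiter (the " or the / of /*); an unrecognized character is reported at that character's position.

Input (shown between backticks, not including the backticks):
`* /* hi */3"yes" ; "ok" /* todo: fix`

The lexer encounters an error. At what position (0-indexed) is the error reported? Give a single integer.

pos=0: emit STAR '*'
pos=2: enter COMMENT mode (saw '/*')
exit COMMENT mode (now at pos=10)
pos=10: emit NUM '3' (now at pos=11)
pos=11: enter STRING mode
pos=11: emit STR "yes" (now at pos=16)
pos=17: emit SEMI ';'
pos=19: enter STRING mode
pos=19: emit STR "ok" (now at pos=23)
pos=24: enter COMMENT mode (saw '/*')
pos=24: ERROR — unterminated comment (reached EOF)

Answer: 24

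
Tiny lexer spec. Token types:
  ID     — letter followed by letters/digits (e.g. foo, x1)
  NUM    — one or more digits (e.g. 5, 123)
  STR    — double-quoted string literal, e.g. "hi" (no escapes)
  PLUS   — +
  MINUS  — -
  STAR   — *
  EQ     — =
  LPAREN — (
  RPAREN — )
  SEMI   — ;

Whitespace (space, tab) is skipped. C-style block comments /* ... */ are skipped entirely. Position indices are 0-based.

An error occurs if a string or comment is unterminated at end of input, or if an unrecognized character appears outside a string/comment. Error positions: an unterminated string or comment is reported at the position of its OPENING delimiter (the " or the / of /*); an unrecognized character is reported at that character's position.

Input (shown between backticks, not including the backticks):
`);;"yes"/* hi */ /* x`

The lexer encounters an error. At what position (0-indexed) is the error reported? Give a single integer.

Answer: 17

Derivation:
pos=0: emit RPAREN ')'
pos=1: emit SEMI ';'
pos=2: emit SEMI ';'
pos=3: enter STRING mode
pos=3: emit STR "yes" (now at pos=8)
pos=8: enter COMMENT mode (saw '/*')
exit COMMENT mode (now at pos=16)
pos=17: enter COMMENT mode (saw '/*')
pos=17: ERROR — unterminated comment (reached EOF)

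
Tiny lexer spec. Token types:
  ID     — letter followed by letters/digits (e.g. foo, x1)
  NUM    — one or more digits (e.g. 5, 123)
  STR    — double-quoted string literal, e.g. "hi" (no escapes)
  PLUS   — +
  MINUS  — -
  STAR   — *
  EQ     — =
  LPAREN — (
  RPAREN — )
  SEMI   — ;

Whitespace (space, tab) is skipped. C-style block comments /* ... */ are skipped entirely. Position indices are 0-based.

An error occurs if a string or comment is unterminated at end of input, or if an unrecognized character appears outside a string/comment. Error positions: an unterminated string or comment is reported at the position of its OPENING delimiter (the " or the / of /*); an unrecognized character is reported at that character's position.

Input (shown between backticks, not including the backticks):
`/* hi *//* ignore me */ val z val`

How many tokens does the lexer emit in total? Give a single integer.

Answer: 3

Derivation:
pos=0: enter COMMENT mode (saw '/*')
exit COMMENT mode (now at pos=8)
pos=8: enter COMMENT mode (saw '/*')
exit COMMENT mode (now at pos=23)
pos=24: emit ID 'val' (now at pos=27)
pos=28: emit ID 'z' (now at pos=29)
pos=30: emit ID 'val' (now at pos=33)
DONE. 3 tokens: [ID, ID, ID]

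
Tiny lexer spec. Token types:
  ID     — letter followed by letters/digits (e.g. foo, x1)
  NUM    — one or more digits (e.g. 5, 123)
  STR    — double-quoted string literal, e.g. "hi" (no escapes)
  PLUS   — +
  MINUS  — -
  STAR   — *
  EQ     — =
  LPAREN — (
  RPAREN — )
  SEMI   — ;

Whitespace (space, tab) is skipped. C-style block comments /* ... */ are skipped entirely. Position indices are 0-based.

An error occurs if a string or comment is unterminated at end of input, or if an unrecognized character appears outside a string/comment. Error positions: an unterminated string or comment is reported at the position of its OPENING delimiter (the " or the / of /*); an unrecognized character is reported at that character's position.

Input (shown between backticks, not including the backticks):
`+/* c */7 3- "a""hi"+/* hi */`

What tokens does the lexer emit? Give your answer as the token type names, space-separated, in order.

Answer: PLUS NUM NUM MINUS STR STR PLUS

Derivation:
pos=0: emit PLUS '+'
pos=1: enter COMMENT mode (saw '/*')
exit COMMENT mode (now at pos=8)
pos=8: emit NUM '7' (now at pos=9)
pos=10: emit NUM '3' (now at pos=11)
pos=11: emit MINUS '-'
pos=13: enter STRING mode
pos=13: emit STR "a" (now at pos=16)
pos=16: enter STRING mode
pos=16: emit STR "hi" (now at pos=20)
pos=20: emit PLUS '+'
pos=21: enter COMMENT mode (saw '/*')
exit COMMENT mode (now at pos=29)
DONE. 7 tokens: [PLUS, NUM, NUM, MINUS, STR, STR, PLUS]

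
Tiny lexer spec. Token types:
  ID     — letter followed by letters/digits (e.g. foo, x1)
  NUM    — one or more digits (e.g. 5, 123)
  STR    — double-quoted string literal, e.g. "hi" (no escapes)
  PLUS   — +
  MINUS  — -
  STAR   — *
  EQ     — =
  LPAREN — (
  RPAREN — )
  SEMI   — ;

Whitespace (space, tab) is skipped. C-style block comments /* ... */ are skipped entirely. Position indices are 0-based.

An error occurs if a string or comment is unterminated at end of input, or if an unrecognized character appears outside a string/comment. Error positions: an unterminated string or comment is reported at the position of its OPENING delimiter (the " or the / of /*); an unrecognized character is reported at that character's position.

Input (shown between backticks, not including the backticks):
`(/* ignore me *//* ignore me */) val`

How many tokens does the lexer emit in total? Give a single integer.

pos=0: emit LPAREN '('
pos=1: enter COMMENT mode (saw '/*')
exit COMMENT mode (now at pos=16)
pos=16: enter COMMENT mode (saw '/*')
exit COMMENT mode (now at pos=31)
pos=31: emit RPAREN ')'
pos=33: emit ID 'val' (now at pos=36)
DONE. 3 tokens: [LPAREN, RPAREN, ID]

Answer: 3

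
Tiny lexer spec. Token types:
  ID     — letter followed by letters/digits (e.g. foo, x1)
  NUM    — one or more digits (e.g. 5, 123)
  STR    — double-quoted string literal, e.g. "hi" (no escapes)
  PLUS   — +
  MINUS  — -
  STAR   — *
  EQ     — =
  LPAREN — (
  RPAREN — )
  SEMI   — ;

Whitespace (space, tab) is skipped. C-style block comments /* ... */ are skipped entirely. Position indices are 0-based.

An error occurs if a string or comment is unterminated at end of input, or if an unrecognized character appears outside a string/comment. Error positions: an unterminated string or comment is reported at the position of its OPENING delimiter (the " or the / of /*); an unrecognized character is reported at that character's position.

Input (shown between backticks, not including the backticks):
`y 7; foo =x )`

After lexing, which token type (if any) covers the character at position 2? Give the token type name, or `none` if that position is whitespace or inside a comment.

Answer: NUM

Derivation:
pos=0: emit ID 'y' (now at pos=1)
pos=2: emit NUM '7' (now at pos=3)
pos=3: emit SEMI ';'
pos=5: emit ID 'foo' (now at pos=8)
pos=9: emit EQ '='
pos=10: emit ID 'x' (now at pos=11)
pos=12: emit RPAREN ')'
DONE. 7 tokens: [ID, NUM, SEMI, ID, EQ, ID, RPAREN]
Position 2: char is '7' -> NUM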